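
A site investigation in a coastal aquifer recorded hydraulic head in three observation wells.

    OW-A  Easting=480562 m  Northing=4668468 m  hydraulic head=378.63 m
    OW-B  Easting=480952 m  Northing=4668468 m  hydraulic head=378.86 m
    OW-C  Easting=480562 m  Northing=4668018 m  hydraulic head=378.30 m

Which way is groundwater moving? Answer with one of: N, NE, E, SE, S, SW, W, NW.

SW

∂h/∂x = (378.86 − 378.63) / (480952 − 480562) = +0.0005897
∂h/∂y = (378.30 − 378.63) / (4668018 − 4668468) = +0.0007333
Flow = −∇h = (-0.0005897 east, -0.0007333 north), which points southwest.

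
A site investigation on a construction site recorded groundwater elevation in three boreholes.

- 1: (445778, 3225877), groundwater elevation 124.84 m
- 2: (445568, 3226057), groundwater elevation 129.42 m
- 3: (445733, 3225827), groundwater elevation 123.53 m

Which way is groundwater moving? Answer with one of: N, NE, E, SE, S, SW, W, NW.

With h = a·x + b·y + c and 1 as origin, the differences give:
  (-210)·a + 180·b = +4.58
  (-45)·a + (-50)·b = -1.31
Eliminate b (×(-50) and ×180, subtract): 18600·a = 6.800 → a = ∂h/∂x = +0.0003656
Back-substitute: b = ∂h/∂y = +0.02587.
Flow = −∇h = (-0.0003656 east, -0.02587 north), which points south.

S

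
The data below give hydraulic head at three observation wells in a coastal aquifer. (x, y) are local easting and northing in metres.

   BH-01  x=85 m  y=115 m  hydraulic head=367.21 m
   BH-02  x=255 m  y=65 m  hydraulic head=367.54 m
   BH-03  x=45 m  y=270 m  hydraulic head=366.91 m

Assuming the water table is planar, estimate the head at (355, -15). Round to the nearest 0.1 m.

367.8 m

Differences from BH-01: to BH-02 (Δx, Δy, Δh) = (170, -50, +0.33); to BH-03 = (-40, 155, -0.30).
Solve a·Δx + b·Δy = Δh: det = 170·155 − (-40)·(-50) = 24350.
∂h/∂x = [(+0.33)·155 − (-0.30)·(-50)] / 24350 = +0.001485
∂h/∂y = [170·(-0.30) − (-40)·(+0.33)] / 24350 = -0.001552
h(355, -15) = 367.21 + (+0.001485)·(270) + (-0.001552)·(-130) = 367.21 +0.401 +0.202 = 367.813 m.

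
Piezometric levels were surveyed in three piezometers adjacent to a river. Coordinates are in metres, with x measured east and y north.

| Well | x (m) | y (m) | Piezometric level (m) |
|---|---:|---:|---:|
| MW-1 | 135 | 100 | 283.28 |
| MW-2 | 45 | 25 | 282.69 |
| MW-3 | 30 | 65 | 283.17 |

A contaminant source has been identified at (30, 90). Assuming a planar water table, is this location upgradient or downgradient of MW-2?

upgradient

Three-point gradient (reference MW-1): Δ to MW-2 = (-90, -75, -0.59), Δ to MW-3 = (-105, -35, -0.11).
∂h/∂x = -0.002624, ∂h/∂y = +0.01102 (det = -4725).
Head at (30, 90) = 283.28 + (-0.002624)·(-105) + (+0.01102)·(-10) = 283.45 m.
That is higher than the 282.69 m at MW-2, so the point is upgradient.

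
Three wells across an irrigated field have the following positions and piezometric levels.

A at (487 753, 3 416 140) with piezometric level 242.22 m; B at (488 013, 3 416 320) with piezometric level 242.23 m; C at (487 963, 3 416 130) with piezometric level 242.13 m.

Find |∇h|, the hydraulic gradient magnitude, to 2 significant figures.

0.00075

Taking A as reference: B−A = (260, 180, +0.01); C−A = (210, -10, -0.09).
Determinant of the coordinate differences = 260·(-10) − 210·180 = -40400.
∂h/∂x = [(+0.01)·(-10) − (-0.09)·180] / -40400 = -0.0003985
∂h/∂y = [260·(-0.09) − 210·(+0.01)] / -40400 = +0.0006312
|∇h| = √(-0.0003985² + 0.0006312²) = 0.0007465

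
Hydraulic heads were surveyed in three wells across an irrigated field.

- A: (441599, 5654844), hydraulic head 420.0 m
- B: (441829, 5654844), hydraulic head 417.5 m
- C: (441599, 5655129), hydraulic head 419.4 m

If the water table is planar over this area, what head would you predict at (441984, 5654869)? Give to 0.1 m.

415.8 m

∂h/∂x = (417.5 − 420.0) / (441829 − 441599) = -0.01087
∂h/∂y = (419.4 − 420.0) / (5655129 − 5654844) = -0.002105
h(441984, 5654869) = 420.0 + (-0.01087)·(385) + (-0.002105)·(25) = 420.0 -4.185 -0.053 = 415.763 m.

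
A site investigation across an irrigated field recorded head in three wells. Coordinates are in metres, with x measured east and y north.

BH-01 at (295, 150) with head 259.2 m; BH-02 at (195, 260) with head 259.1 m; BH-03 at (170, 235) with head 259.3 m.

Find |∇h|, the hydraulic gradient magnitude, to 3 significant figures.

0.00567

Differences from BH-01: to BH-02 (Δx, Δy, Δh) = (-100, 110, -0.1); to BH-03 = (-125, 85, +0.1).
Solve a·Δx + b·Δy = Δh: det = (-100)·85 − (-125)·110 = 5250.
∂h/∂x = [(-0.1)·85 − (+0.1)·110] / 5250 = -0.003714
∂h/∂y = [(-100)·(+0.1) − (-125)·(-0.1)] / 5250 = -0.004286
|∇h| = √(-0.003714² + -0.004286²) = 0.005671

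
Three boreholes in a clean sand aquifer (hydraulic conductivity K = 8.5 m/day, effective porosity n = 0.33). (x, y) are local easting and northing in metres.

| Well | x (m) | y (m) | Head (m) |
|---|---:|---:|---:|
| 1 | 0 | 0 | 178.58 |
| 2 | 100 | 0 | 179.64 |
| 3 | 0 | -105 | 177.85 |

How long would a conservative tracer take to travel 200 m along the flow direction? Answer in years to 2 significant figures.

∂h/∂x = (179.64 − 178.58) / (100 − 0) = +0.01060
∂h/∂y = (177.85 − 178.58) / (-105 − 0) = +0.006952
|∇h| = √(0.01060² + 0.006952²) = 0.01268
Seepage velocity v = K·i/n = 8.5 × 0.01268 / 0.33 = 0.3266 m/day.
t = 200 / 0.3266 = 612.4 days = 1.68 years.

1.7 years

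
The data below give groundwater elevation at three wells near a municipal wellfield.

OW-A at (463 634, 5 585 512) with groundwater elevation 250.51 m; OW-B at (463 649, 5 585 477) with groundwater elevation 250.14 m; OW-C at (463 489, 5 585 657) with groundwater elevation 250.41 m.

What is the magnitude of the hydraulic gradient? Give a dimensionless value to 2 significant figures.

Taking OW-A as reference: OW-B−OW-A = (15, -35, -0.37); OW-C−OW-A = (-145, 145, -0.10).
Determinant of the coordinate differences = 15·145 − (-145)·(-35) = -2900.
∂h/∂x = [(-0.37)·145 − (-0.10)·(-35)] / -2900 = +0.01971
∂h/∂y = [15·(-0.10) − (-145)·(-0.37)] / -2900 = +0.01902
|∇h| = √(0.01971² + 0.01902²) = 0.02739

0.027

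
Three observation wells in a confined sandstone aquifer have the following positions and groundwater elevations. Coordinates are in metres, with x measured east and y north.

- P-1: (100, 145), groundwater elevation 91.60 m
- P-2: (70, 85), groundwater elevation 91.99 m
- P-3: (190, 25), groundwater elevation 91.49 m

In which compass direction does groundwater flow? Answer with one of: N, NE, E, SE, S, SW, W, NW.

Taking P-1 as reference: P-2−P-1 = (-30, -60, +0.39); P-3−P-1 = (90, -120, -0.11).
Solve a·Δx + b·Δy = Δh: det = (-30)·(-120) − 90·(-60) = 9000.
∂h/∂x = [(+0.39)·(-120) − (-0.11)·(-60)] / 9000 = -0.005933
∂h/∂y = [(-30)·(-0.11) − 90·(+0.39)] / 9000 = -0.003533
Flow = −∇h = (+0.005933 east, +0.003533 north), which points northeast.

NE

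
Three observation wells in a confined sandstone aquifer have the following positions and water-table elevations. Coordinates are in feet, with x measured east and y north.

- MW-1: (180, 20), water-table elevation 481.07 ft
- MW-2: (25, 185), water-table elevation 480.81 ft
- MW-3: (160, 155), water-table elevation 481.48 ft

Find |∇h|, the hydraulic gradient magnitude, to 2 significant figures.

With h = a·x + b·y + c and MW-1 as origin, the differences give:
  (-155)·a + 165·b = -0.26
  (-20)·a + 135·b = +0.41
Eliminate b (×135 and ×165, subtract): -17625·a = -102.750 → a = ∂h/∂x = +0.005830
Back-substitute: b = ∂h/∂y = +0.003901.
|∇h| = √(0.005830² + 0.003901²) = 0.007015

0.0070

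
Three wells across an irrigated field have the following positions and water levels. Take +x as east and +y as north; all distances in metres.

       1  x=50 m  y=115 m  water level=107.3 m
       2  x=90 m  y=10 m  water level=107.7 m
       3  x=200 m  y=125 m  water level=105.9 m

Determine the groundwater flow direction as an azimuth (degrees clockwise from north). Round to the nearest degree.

051°

With h = a·x + b·y + c and 1 as origin, the differences give:
  40·a + (-105)·b = +0.4
  150·a + 10·b = -1.4
Eliminate b (×10 and ×(-105), subtract): 16150·a = -143.00 → a = ∂h/∂x = -0.008854
Back-substitute: b = ∂h/∂y = -0.007183.
Flow direction (−∇h) has components (+0.008854 E, +0.007183 N).
Azimuth = atan2(E, N) = atan2(+0.008854, +0.007183) = 51.0° ≈ 051°.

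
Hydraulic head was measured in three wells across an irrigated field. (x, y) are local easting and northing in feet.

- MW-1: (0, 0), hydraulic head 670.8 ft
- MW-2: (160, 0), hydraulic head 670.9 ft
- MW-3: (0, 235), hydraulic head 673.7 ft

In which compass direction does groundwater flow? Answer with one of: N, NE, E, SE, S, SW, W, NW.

∂h/∂x = (670.9 − 670.8) / (160 − 0) = +0.0006250
∂h/∂y = (673.7 − 670.8) / (235 − 0) = +0.01234
Flow = −∇h = (-0.0006250 east, -0.01234 north), which points south.

S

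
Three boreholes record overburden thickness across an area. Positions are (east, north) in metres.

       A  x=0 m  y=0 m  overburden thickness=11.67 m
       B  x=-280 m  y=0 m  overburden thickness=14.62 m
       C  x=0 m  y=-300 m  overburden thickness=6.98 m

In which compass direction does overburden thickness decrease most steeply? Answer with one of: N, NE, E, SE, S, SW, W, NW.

SE

∂d/∂x = (14.62 − 11.67) / (-280 − 0) = -0.01054
∂d/∂y = (6.98 − 11.67) / (-300 − 0) = +0.01563
Steepest decrease is along −∇f = (+0.01054 E, -0.01563 N) → southeast.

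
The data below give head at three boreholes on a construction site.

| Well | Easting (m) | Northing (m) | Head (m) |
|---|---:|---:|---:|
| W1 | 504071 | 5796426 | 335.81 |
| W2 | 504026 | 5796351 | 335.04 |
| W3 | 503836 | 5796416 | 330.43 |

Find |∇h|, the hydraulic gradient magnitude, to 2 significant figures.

Taking W1 as reference: W2−W1 = (-45, -75, -0.77); W3−W1 = (-235, -10, -5.38).
Solve a·Δx + b·Δy = Δh: det = (-45)·(-10) − (-235)·(-75) = -17175.
∂h/∂x = [(-0.77)·(-10) − (-5.38)·(-75)] / -17175 = +0.02305
∂h/∂y = [(-45)·(-5.38) − (-235)·(-0.77)] / -17175 = -0.003560
|∇h| = √(0.02305² + -0.003560²) = 0.02332

0.023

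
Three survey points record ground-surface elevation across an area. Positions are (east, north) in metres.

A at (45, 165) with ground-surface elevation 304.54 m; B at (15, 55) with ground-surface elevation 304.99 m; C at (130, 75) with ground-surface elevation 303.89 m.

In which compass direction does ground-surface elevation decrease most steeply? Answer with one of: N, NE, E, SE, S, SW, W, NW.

With z = a·x + b·y + c and A as origin, the differences give:
  (-30)·a + (-110)·b = +0.45
  85·a + (-90)·b = -0.65
Eliminate b (×(-90) and ×(-110), subtract): 12050·a = -112.000 → a = ∂z/∂x = -0.009295
Back-substitute: b = ∂z/∂y = -0.001556.
Steepest decrease is along −∇f = (+0.009295 E, +0.001556 N) → east.

E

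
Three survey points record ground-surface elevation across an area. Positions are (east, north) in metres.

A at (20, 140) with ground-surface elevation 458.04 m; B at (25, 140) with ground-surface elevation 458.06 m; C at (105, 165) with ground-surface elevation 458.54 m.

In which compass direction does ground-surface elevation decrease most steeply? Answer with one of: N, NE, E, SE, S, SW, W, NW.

With z = a·x + b·y + c and A as origin, the differences give:
  5·a + 0·b = +0.02
  85·a + 25·b = +0.50
Eliminate b (×25 and ×0, subtract): 125·a = 0.500 → a = ∂z/∂x = +0.004000
Back-substitute: b = ∂z/∂y = +0.006400.
Steepest decrease is along −∇f = (-0.004000 E, -0.006400 N) → southwest.

SW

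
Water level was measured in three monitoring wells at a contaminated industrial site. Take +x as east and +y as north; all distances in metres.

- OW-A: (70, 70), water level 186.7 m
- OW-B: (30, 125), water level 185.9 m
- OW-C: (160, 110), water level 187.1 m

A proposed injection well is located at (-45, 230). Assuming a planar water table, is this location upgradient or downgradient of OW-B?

downgradient

With h = a·x + b·y + c and OW-A as origin, the differences give:
  (-40)·a + 55·b = -0.8
  90·a + 40·b = +0.4
Eliminate b (×40 and ×55, subtract): -6550·a = -54.00 → a = ∂h/∂x = +0.008244
Back-substitute: b = ∂h/∂y = -0.008550.
Head at (-45, 230) = 186.7 + (+0.008244)·(-115) + (-0.008550)·(160) = 184.38 m.
That is lower than the 185.9 m at OW-B, so the point is downgradient.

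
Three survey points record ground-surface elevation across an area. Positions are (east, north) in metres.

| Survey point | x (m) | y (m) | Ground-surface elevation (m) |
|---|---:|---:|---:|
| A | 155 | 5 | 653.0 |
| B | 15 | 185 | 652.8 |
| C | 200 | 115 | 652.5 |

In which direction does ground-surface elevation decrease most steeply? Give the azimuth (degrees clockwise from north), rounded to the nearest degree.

With z = a·x + b·y + c and A as origin, the differences give:
  (-140)·a + 180·b = -0.2
  45·a + 110·b = -0.5
Eliminate b (×110 and ×180, subtract): -23500·a = 68.00 → a = ∂z/∂x = -0.002894
Back-substitute: b = ∂z/∂y = -0.003362.
Steepest decrease is along −∇f: components (+0.002894 E, +0.003362 N).
Azimuth = atan2(+0.002894, +0.003362) = 40.7° ≈ 041°.

041°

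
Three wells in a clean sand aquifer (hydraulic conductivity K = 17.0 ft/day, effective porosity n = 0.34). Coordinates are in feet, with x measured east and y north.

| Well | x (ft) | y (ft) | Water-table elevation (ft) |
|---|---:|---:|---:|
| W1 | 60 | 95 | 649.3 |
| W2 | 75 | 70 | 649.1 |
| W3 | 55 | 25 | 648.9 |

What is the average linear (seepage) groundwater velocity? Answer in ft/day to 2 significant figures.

0.34 ft/day

With h = a·x + b·y + c and W1 as origin, the differences give:
  15·a + (-25)·b = -0.2
  (-5)·a + (-70)·b = -0.4
Eliminate b (×(-70) and ×(-25), subtract): -1175·a = 4.00 → a = ∂h/∂x = -0.003404
Back-substitute: b = ∂h/∂y = +0.005957.
|∇h| = √(-0.003404² + 0.005957²) = 0.006861
Seepage velocity v = K·i/n = 17.0 × 0.006861 / 0.34 = 0.343 ft/day.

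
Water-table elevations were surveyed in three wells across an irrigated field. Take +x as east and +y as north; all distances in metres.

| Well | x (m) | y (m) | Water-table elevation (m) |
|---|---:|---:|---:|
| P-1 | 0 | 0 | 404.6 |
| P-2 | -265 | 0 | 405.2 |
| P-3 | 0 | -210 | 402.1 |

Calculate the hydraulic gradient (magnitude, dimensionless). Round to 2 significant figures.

∂h/∂x = (405.2 − 404.6) / (-265 − 0) = -0.002264
∂h/∂y = (402.1 − 404.6) / (-210 − 0) = +0.01190
|∇h| = √(-0.002264² + 0.01190²) = 0.01211

0.012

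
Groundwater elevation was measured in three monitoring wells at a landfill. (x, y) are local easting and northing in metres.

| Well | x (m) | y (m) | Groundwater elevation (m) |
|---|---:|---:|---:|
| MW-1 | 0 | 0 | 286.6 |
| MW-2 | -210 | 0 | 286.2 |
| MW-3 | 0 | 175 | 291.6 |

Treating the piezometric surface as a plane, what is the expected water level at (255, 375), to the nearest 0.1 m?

297.8 m

∂h/∂x = (286.2 − 286.6) / (-210 − 0) = +0.001905
∂h/∂y = (291.6 − 286.6) / (175 − 0) = +0.02857
h(255, 375) = 286.6 + (+0.001905)·(255) + (+0.02857)·(375) = 286.6 +0.486 +10.714 = 297.800 m.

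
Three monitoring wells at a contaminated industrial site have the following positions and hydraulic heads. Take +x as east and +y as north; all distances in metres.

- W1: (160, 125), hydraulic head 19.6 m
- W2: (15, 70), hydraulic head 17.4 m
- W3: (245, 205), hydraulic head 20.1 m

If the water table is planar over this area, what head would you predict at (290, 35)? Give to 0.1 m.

23.9 m

Three-point gradient (reference W1): Δ to W2 = (-145, -55, -2.2), Δ to W3 = (85, 80, +0.5).
∂h/∂x = +0.02144, ∂h/∂y = -0.01653 (det = -6925).
h(290, 35) = 19.6 + (+0.02144)·(130) + (-0.01653)·(-90) = 19.6 +2.788 +1.488 = 23.876 m.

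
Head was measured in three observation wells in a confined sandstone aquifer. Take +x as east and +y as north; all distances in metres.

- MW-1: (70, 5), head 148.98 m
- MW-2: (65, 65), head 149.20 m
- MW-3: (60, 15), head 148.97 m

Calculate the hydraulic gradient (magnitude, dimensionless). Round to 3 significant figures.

0.00653

Taking MW-1 as reference: MW-2−MW-1 = (-5, 60, +0.22); MW-3−MW-1 = (-10, 10, -0.01).
Determinant of the coordinate differences = (-5)·10 − (-10)·60 = 550.
∂h/∂x = [(+0.22)·10 − (-0.01)·60] / 550 = +0.005091
∂h/∂y = [(-5)·(-0.01) − (-10)·(+0.22)] / 550 = +0.004091
|∇h| = √(0.005091² + 0.004091²) = 0.006531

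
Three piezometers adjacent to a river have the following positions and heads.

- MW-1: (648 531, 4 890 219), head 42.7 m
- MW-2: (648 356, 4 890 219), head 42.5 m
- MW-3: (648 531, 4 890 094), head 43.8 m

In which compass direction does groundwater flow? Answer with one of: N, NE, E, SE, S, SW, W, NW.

∂h/∂x = (42.5 − 42.7) / (648356 − 648531) = +0.001143
∂h/∂y = (43.8 − 42.7) / (4890094 − 4890219) = -0.008800
Flow = −∇h = (-0.001143 east, +0.008800 north), which points north.

N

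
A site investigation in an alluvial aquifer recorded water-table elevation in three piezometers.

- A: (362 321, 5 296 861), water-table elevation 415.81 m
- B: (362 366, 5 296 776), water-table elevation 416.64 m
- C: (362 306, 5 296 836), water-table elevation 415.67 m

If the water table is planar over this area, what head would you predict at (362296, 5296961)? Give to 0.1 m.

Differences from A: to B (Δx, Δy, Δh) = (45, -85, +0.83); to C = (-15, -25, -0.14).
Solve a·Δx + b·Δy = Δh: det = 45·(-25) − (-15)·(-85) = -2400.
∂h/∂x = [(+0.83)·(-25) − (-0.14)·(-85)] / -2400 = +0.01360
∂h/∂y = [45·(-0.14) − (-15)·(+0.83)] / -2400 = -0.002563
h(362296, 5296961) = 415.81 + (+0.01360)·(-25) + (-0.002563)·(100) = 415.81 -0.340 -0.256 = 415.214 m.

415.2 m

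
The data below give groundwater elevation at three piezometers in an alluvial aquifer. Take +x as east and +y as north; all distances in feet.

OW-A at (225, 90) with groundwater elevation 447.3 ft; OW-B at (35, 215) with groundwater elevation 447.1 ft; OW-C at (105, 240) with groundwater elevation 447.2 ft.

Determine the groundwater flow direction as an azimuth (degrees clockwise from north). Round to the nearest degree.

254°

Differences from OW-A: to OW-B (Δx, Δy, Δh) = (-190, 125, -0.2); to OW-C = (-120, 150, -0.1).
Determinant of the coordinate differences = (-190)·150 − (-120)·125 = -13500.
∂h/∂x = [(-0.2)·150 − (-0.1)·125] / -13500 = +0.001296
∂h/∂y = [(-190)·(-0.1) − (-120)·(-0.2)] / -13500 = +0.0003704
Flow direction (−∇h) has components (-0.001296 E, -0.0003704 N).
Azimuth = atan2(E, N) = atan2(-0.001296, -0.0003704) = 254.1° ≈ 254°.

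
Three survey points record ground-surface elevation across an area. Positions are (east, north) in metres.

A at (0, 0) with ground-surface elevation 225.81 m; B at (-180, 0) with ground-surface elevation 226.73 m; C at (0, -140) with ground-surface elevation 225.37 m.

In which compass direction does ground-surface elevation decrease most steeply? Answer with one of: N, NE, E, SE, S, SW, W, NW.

∂z/∂x = (226.73 − 225.81) / (-180 − 0) = -0.005111
∂z/∂y = (225.37 − 225.81) / (-140 − 0) = +0.003143
Steepest decrease is along −∇f = (+0.005111 E, -0.003143 N) → southeast.

SE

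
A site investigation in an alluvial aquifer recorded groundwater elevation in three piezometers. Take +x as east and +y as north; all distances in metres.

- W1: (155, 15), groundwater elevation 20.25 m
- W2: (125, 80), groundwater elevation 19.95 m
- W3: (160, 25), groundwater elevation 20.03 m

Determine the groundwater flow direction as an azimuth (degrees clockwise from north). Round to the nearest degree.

054°

With h = a·x + b·y + c and W1 as origin, the differences give:
  (-30)·a + 65·b = -0.30
  5·a + 10·b = -0.22
Eliminate b (×10 and ×65, subtract): -625·a = 11.300 → a = ∂h/∂x = -0.01808
Back-substitute: b = ∂h/∂y = -0.01296.
Flow direction (−∇h) has components (+0.01808 E, +0.01296 N).
Azimuth = atan2(E, N) = atan2(+0.01808, +0.01296) = 54.4° ≈ 054°.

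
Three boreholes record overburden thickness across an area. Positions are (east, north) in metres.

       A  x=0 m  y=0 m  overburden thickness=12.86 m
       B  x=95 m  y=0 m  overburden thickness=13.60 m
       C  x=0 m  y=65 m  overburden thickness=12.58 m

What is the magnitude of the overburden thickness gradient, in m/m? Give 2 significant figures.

∂d/∂x = (13.60 − 12.86) / (95 − 0) = +0.007789
∂d/∂y = (12.58 − 12.86) / (65 − 0) = -0.004308
|∇f| = √(0.007789² + -0.004308²) = 0.008901 m/m

0.0089 m/m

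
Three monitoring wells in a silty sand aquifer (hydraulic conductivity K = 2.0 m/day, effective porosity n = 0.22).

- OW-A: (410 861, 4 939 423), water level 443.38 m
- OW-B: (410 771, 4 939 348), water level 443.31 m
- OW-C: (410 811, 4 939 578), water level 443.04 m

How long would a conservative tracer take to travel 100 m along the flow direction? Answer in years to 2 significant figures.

Differences from OW-A: to OW-B (Δx, Δy, Δh) = (-90, -75, -0.07); to OW-C = (-50, 155, -0.34).
Solve a·Δx + b·Δy = Δh: det = (-90)·155 − (-50)·(-75) = -17700.
∂h/∂x = [(-0.07)·155 − (-0.34)·(-75)] / -17700 = +0.002054
∂h/∂y = [(-90)·(-0.34) − (-50)·(-0.07)] / -17700 = -0.001531
|∇h| = √(0.002054² + -0.001531²) = 0.002562
Seepage velocity v = K·i/n = 2.0 × 0.002562 / 0.22 = 0.02329 m/day.
t = 100 / 0.02329 = 4294 days = 11.8 years.

12 years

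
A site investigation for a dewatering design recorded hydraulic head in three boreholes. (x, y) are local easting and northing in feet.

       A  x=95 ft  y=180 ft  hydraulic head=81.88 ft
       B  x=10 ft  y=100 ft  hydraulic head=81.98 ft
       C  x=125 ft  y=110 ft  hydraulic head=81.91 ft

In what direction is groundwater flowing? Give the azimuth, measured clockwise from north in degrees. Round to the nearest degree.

040°

Differences from A: to B (Δx, Δy, Δh) = (-85, -80, +0.10); to C = (30, -70, +0.03).
Determinant of the coordinate differences = (-85)·(-70) − 30·(-80) = 8350.
∂h/∂x = [(+0.10)·(-70) − (+0.03)·(-80)] / 8350 = -0.0005509
∂h/∂y = [(-85)·(+0.03) − 30·(+0.10)] / 8350 = -0.0006647
Flow direction (−∇h) has components (+0.0005509 E, +0.0006647 N).
Azimuth = atan2(E, N) = atan2(+0.0005509, +0.0006647) = 39.7° ≈ 040°.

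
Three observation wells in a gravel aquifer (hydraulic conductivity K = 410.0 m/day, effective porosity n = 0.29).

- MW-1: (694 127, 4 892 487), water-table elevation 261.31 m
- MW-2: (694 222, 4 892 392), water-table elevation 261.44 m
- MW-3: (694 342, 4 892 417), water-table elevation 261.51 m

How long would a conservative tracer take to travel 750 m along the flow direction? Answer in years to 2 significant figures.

1.5 years

With h = a·x + b·y + c and MW-1 as origin, the differences give:
  95·a + (-95)·b = +0.13
  215·a + (-70)·b = +0.20
Eliminate b (×(-70) and ×(-95), subtract): 13775·a = 9.900 → a = ∂h/∂x = +0.0007187
Back-substitute: b = ∂h/∂y = -0.0006497.
|∇h| = √(0.0007187² + -0.0006497²) = 0.0009688
Seepage velocity v = K·i/n = 410.0 × 0.0009688 / 0.29 = 1.37 m/day.
t = 750 / 1.37 = 547.4 days = 1.5 years.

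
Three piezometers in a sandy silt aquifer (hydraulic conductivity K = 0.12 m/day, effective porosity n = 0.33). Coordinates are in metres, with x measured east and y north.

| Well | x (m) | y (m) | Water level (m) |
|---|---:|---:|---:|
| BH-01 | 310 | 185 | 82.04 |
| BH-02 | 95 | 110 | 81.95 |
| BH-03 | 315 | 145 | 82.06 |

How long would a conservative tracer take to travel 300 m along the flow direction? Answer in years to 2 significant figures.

3200 years

With h = a·x + b·y + c and BH-01 as origin, the differences give:
  (-215)·a + (-75)·b = -0.09
  5·a + (-40)·b = +0.02
Eliminate b (×(-40) and ×(-75), subtract): 8975·a = 5.100 → a = ∂h/∂x = +0.0005682
Back-substitute: b = ∂h/∂y = -0.0004290.
|∇h| = √(0.0005682² + -0.0004290²) = 0.000712
Seepage velocity v = K·i/n = 0.12 × 0.000712 / 0.33 = 0.0002589 m/day.
t = 300 / 0.0002589 = 1.159e+06 days = 3.17e+03 years.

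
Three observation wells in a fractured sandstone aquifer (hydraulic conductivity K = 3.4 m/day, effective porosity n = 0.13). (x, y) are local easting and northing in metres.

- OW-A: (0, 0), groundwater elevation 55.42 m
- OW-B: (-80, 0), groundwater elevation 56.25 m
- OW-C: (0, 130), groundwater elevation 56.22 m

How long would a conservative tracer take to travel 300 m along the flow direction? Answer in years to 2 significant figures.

2.6 years

∂h/∂x = (56.25 − 55.42) / (-80 − 0) = -0.01037
∂h/∂y = (56.22 − 55.42) / (130 − 0) = +0.006154
|∇h| = √(-0.01037² + 0.006154²) = 0.01206
Seepage velocity v = K·i/n = 3.4 × 0.01206 / 0.13 = 0.3154 m/day.
t = 300 / 0.3154 = 951.2 days = 2.6 years.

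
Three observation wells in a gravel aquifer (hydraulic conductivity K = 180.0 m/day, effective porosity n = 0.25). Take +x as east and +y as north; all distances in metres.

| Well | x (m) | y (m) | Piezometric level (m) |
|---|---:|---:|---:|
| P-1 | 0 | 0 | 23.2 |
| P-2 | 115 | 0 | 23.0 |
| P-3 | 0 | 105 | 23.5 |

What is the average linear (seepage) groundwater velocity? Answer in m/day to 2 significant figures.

2.4 m/day

∂h/∂x = (23.0 − 23.2) / (115 − 0) = -0.001739
∂h/∂y = (23.5 − 23.2) / (105 − 0) = +0.002857
|∇h| = √(-0.001739² + 0.002857²) = 0.003345
Seepage velocity v = K·i/n = 180.0 × 0.003345 / 0.25 = 2.408 m/day.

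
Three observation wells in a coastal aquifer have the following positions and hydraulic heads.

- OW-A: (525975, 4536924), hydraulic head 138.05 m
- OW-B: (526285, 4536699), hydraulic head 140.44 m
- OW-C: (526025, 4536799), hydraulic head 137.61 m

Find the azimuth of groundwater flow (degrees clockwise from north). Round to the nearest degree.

237°

Three-point gradient (reference OW-A): Δ to OW-B = (310, -225, +2.39), Δ to OW-C = (50, -125, -0.44).
∂h/∂x = +0.01446, ∂h/∂y = +0.009305 (det = -27500).
Flow direction (−∇h) has components (-0.01446 E, -0.009305 N).
Azimuth = atan2(E, N) = atan2(-0.01446, -0.009305) = 237.2° ≈ 237°.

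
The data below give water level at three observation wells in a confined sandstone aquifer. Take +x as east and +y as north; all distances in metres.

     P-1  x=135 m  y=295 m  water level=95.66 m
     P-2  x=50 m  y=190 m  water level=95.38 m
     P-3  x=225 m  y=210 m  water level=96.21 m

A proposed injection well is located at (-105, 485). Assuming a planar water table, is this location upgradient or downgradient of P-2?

Differences from P-1: to P-2 (Δx, Δy, Δh) = (-85, -105, -0.28); to P-3 = (90, -85, +0.55).
Determinant of the coordinate differences = (-85)·(-85) − 90·(-105) = 16675.
∂h/∂x = [(-0.28)·(-85) − (+0.55)·(-105)] / 16675 = +0.004891
∂h/∂y = [(-85)·(+0.55) − 90·(-0.28)] / 16675 = -0.001292
Head at (-105, 485) = 95.66 + (+0.004891)·(-240) + (-0.001292)·(190) = 94.24 m.
That is lower than the 95.38 m at P-2, so the point is downgradient.

downgradient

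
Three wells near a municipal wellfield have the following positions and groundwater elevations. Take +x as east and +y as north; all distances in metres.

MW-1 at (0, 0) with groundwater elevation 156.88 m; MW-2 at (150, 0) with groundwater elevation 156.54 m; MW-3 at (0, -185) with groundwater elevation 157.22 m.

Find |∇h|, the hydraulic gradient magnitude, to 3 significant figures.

0.00292

∂h/∂x = (156.54 − 156.88) / (150 − 0) = -0.002267
∂h/∂y = (157.22 − 156.88) / (-185 − 0) = -0.001838
|∇h| = √(-0.002267² + -0.001838²) = 0.002918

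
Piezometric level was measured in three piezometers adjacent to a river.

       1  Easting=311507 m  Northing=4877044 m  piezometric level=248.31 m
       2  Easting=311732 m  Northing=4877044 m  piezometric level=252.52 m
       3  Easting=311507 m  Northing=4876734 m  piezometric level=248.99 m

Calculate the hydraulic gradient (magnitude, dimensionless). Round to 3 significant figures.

0.0188

∂h/∂x = (252.52 − 248.31) / (311732 − 311507) = +0.01871
∂h/∂y = (248.99 − 248.31) / (4876734 − 4877044) = -0.002194
|∇h| = √(0.01871² + -0.002194²) = 0.01884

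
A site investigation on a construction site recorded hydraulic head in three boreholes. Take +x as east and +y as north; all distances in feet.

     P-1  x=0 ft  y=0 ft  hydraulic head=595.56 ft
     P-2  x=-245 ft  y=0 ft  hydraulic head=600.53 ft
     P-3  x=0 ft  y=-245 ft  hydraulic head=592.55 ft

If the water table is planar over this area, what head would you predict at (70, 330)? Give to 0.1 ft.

∂h/∂x = (600.53 − 595.56) / (-245 − 0) = -0.02029
∂h/∂y = (592.55 − 595.56) / (-245 − 0) = +0.01229
h(70, 330) = 595.56 + (-0.02029)·(70) + (+0.01229)·(330) = 595.56 -1.420 +4.054 = 598.194 ft.

598.2 ft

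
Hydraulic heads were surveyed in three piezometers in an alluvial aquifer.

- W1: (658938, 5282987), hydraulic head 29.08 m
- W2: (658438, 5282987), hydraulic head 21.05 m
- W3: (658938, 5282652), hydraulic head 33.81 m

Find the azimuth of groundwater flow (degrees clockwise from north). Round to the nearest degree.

311°

∂h/∂x = (21.05 − 29.08) / (658438 − 658938) = +0.01606
∂h/∂y = (33.81 − 29.08) / (5282652 − 5282987) = -0.01412
Flow direction (−∇h) has components (-0.01606 E, +0.01412 N).
Azimuth = atan2(E, N) = atan2(-0.01606, +0.01412) = 311.3° ≈ 311°.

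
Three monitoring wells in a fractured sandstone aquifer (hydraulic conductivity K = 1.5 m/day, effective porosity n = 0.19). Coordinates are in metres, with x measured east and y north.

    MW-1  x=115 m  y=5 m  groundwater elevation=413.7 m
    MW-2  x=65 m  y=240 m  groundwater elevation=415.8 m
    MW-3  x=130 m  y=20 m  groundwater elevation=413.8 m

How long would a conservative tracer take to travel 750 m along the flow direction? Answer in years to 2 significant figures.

With h = a·x + b·y + c and MW-1 as origin, the differences give:
  (-50)·a + 235·b = +2.1
  15·a + 15·b = +0.1
Eliminate b (×15 and ×235, subtract): -4275·a = 8.00 → a = ∂h/∂x = -0.001871
Back-substitute: b = ∂h/∂y = +0.008538.
|∇h| = √(-0.001871² + 0.008538²) = 0.008741
Seepage velocity v = K·i/n = 1.5 × 0.008741 / 0.19 = 0.06901 m/day.
t = 750 / 0.06901 = 1.087e+04 days = 29.8 years.

30 years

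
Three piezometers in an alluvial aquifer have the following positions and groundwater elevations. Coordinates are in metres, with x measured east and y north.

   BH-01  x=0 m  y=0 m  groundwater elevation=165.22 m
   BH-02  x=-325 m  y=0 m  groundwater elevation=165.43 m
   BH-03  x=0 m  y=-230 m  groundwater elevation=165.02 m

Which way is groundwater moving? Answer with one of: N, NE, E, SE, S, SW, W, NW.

SE

∂h/∂x = (165.43 − 165.22) / (-325 − 0) = -0.0006462
∂h/∂y = (165.02 − 165.22) / (-230 − 0) = +0.0008696
Flow = −∇h = (+0.0006462 east, -0.0008696 north), which points southeast.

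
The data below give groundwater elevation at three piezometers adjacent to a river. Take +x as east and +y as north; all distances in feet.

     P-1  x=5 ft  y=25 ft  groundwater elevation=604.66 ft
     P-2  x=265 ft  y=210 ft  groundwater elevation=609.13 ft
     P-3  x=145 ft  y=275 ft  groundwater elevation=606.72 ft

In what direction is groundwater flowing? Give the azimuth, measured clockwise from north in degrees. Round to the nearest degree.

Differences from P-1: to P-2 (Δx, Δy, Δh) = (260, 185, +4.47); to P-3 = (140, 250, +2.06).
Determinant of the coordinate differences = 260·250 − 140·185 = 39100.
∂h/∂x = [(+4.47)·250 − (+2.06)·185] / 39100 = +0.01883
∂h/∂y = [260·(+2.06) − 140·(+4.47)] / 39100 = -0.002307
Flow direction (−∇h) has components (-0.01883 E, +0.002307 N).
Azimuth = atan2(E, N) = atan2(-0.01883, +0.002307) = 277.0° ≈ 277°.

277°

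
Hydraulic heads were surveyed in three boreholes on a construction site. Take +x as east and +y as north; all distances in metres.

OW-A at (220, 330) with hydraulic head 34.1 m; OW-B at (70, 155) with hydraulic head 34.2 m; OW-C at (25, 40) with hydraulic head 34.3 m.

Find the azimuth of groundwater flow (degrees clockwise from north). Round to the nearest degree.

Taking OW-A as reference: OW-B−OW-A = (-150, -175, +0.1); OW-C−OW-A = (-195, -290, +0.2).
Solve a·Δx + b·Δy = Δh: det = (-150)·(-290) − (-195)·(-175) = 9375.
∂h/∂x = [(+0.1)·(-290) − (+0.2)·(-175)] / 9375 = +0.0006400
∂h/∂y = [(-150)·(+0.2) − (-195)·(+0.1)] / 9375 = -0.001120
Flow direction (−∇h) has components (-0.0006400 E, +0.001120 N).
Azimuth = atan2(E, N) = atan2(-0.0006400, +0.001120) = 330.3° ≈ 330°.

330°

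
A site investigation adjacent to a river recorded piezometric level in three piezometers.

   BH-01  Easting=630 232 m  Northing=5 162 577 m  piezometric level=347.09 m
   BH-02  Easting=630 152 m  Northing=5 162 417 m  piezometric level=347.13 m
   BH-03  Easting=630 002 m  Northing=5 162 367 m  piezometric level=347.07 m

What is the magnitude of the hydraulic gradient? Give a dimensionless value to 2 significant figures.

Taking BH-01 as reference: BH-02−BH-01 = (-80, -160, +0.04); BH-03−BH-01 = (-230, -210, -0.02).
Determinant of the coordinate differences = (-80)·(-210) − (-230)·(-160) = -20000.
∂h/∂x = [(+0.04)·(-210) − (-0.02)·(-160)] / -20000 = +0.0005800
∂h/∂y = [(-80)·(-0.02) − (-230)·(+0.04)] / -20000 = -0.0005400
|∇h| = √(0.0005800² + -0.0005400²) = 0.0007925

0.00079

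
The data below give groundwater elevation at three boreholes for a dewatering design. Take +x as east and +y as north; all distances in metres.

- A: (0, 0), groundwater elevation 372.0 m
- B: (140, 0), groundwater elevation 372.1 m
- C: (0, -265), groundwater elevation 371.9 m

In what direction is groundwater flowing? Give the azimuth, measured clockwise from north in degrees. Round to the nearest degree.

242°

∂h/∂x = (372.1 − 372.0) / (140 − 0) = +0.0007143
∂h/∂y = (371.9 − 372.0) / (-265 − 0) = +0.0003774
Flow direction (−∇h) has components (-0.0007143 E, -0.0003774 N).
Azimuth = atan2(E, N) = atan2(-0.0007143, -0.0003774) = 242.2° ≈ 242°.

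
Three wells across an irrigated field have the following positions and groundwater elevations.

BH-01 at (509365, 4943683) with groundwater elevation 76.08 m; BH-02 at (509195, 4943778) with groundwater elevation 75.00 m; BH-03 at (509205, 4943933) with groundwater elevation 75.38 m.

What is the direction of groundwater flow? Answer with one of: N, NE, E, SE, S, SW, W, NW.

W

With h = a·x + b·y + c and BH-01 as origin, the differences give:
  (-170)·a + 95·b = -1.08
  (-160)·a + 250·b = -0.70
Eliminate b (×250 and ×95, subtract): -27300·a = -203.500 → a = ∂h/∂x = +0.007454
Back-substitute: b = ∂h/∂y = +0.001971.
Flow = −∇h = (-0.007454 east, -0.001971 north), which points west.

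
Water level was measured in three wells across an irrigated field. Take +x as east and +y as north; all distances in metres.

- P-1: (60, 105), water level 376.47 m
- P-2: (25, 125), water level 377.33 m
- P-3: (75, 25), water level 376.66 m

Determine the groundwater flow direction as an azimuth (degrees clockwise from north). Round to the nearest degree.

075°

Taking P-1 as reference: P-2−P-1 = (-35, 20, +0.86); P-3−P-1 = (15, -80, +0.19).
Solve a·Δx + b·Δy = Δh: det = (-35)·(-80) − 15·20 = 2500.
∂h/∂x = [(+0.86)·(-80) − (+0.19)·20] / 2500 = -0.02904
∂h/∂y = [(-35)·(+0.19) − 15·(+0.86)] / 2500 = -0.007820
Flow direction (−∇h) has components (+0.02904 E, +0.007820 N).
Azimuth = atan2(E, N) = atan2(+0.02904, +0.007820) = 74.9° ≈ 075°.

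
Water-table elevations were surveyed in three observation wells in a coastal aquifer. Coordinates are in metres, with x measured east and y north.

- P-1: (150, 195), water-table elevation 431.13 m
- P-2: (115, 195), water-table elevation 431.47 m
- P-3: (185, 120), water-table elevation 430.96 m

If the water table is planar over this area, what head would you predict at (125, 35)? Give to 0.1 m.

431.7 m

Differences from P-1: to P-2 (Δx, Δy, Δh) = (-35, 0, +0.34); to P-3 = (35, -75, -0.17).
Determinant of the coordinate differences = (-35)·(-75) − 35·0 = 2625.
∂h/∂x = [(+0.34)·(-75) − (-0.17)·0] / 2625 = -0.009714
∂h/∂y = [(-35)·(-0.17) − 35·(+0.34)] / 2625 = -0.002267
h(125, 35) = 431.13 + (-0.009714)·(-25) + (-0.002267)·(-160) = 431.13 +0.243 +0.363 = 431.736 m.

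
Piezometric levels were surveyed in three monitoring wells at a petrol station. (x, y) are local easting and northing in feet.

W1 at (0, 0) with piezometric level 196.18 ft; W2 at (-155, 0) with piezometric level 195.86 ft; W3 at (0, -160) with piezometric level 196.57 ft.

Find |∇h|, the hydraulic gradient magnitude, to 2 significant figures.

0.0032

∂h/∂x = (195.86 − 196.18) / (-155 − 0) = +0.002065
∂h/∂y = (196.57 − 196.18) / (-160 − 0) = -0.002437
|∇h| = √(0.002065² + -0.002437²) = 0.003194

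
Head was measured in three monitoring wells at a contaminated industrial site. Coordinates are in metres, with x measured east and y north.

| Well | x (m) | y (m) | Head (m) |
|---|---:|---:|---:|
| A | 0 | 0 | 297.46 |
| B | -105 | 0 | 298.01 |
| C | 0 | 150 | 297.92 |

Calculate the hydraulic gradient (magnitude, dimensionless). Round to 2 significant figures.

0.0061

∂h/∂x = (298.01 − 297.46) / (-105 − 0) = -0.005238
∂h/∂y = (297.92 − 297.46) / (150 − 0) = +0.003067
|∇h| = √(-0.005238² + 0.003067²) = 0.00607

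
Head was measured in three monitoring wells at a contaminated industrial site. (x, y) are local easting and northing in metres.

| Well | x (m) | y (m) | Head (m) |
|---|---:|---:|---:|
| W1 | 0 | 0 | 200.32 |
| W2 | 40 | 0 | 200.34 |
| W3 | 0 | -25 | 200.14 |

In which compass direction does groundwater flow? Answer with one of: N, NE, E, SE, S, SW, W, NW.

S

∂h/∂x = (200.34 − 200.32) / (40 − 0) = +0.0005000
∂h/∂y = (200.14 − 200.32) / (-25 − 0) = +0.007200
Flow = −∇h = (-0.0005000 east, -0.007200 north), which points south.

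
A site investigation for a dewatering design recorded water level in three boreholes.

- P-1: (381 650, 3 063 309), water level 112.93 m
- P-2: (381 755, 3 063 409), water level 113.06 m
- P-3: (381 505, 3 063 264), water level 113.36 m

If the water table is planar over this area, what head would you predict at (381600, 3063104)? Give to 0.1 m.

111.8 m

With h = a·x + b·y + c and P-1 as origin, the differences give:
  105·a + 100·b = +0.13
  (-145)·a + (-45)·b = +0.43
Eliminate b (×(-45) and ×100, subtract): 9775·a = -48.850 → a = ∂h/∂x = -0.004997
Back-substitute: b = ∂h/∂y = +0.006547.
h(381600, 3063104) = 112.93 + (-0.004997)·(-50) + (+0.006547)·(-205) = 112.93 +0.250 -1.342 = 111.838 m.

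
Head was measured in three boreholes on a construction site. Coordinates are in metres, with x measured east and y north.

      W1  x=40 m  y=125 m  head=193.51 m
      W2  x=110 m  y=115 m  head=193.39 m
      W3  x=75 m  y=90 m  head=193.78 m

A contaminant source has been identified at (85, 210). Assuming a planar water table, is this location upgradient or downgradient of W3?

downgradient

Differences from W1: to W2 (Δx, Δy, Δh) = (70, -10, -0.12); to W3 = (35, -35, +0.27).
Determinant of the coordinate differences = 70·(-35) − 35·(-10) = -2100.
∂h/∂x = [(-0.12)·(-35) − (+0.27)·(-10)] / -2100 = -0.003286
∂h/∂y = [70·(+0.27) − 35·(-0.12)] / -2100 = -0.01100
Head at (85, 210) = 193.51 + (-0.003286)·(45) + (-0.01100)·(85) = 192.43 m.
That is lower than the 193.78 m at W3, so the point is downgradient.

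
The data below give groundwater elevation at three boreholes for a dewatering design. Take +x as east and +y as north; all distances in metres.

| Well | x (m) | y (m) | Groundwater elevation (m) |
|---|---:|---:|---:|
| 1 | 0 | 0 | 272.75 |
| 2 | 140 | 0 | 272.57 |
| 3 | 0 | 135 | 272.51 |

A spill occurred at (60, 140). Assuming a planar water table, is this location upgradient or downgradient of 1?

downgradient

∂h/∂x = (272.57 − 272.75) / (140 − 0) = -0.001286
∂h/∂y = (272.51 − 272.75) / (135 − 0) = -0.001778
Head at (60, 140) = 272.75 + (-0.001286)·(60) + (-0.001778)·(140) = 272.42 m.
That is lower than the 272.75 m at 1, so the point is downgradient.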